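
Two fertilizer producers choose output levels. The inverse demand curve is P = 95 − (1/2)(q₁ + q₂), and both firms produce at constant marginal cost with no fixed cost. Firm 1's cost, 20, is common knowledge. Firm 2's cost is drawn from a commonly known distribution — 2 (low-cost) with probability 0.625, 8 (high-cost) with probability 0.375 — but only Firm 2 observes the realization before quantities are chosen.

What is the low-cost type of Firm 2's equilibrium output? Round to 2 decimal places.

73.25

Each type of Firm 2 best-responds to q₁; Firm 1 best-responds to the expected q₂ over Firm 2's types.
Firm 2 with cost c maximizes (95 − (1/2)(q₁+q₂) − c)·q₂, giving q₂(c) = (95 − c − (1/2)q₁).
E[c₂] = 0.625·2 + 0.375·8 = 4.25
Firm 1's FOC against E[q₂] yields q₁ = (95 − 2·20 + E[c₂])/(3/2) = (95 − 40 + 4.25)/(3/2) = 39.5.
q₂(low-cost) = (95 − 2 − (1/2)·39.5) = 73.25.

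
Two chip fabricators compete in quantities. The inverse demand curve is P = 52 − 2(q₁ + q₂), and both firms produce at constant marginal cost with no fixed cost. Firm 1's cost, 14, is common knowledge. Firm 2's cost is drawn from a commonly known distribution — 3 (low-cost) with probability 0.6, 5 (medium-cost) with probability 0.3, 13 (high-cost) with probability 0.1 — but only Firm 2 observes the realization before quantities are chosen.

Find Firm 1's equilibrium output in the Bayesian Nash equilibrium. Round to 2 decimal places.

4.77

Firm 2 with cost c maximizes (52 − 2(q₁+q₂) − c)·q₂, giving q₂(c) = (52 − c − 2q₁)/4.
E[c₂] = 0.6·3 + 0.3·5 + 0.1·13 = 4.6
Firm 1's FOC against E[q₂] yields q₁ = (52 − 2·14 + E[c₂])/6 = (52 − 28 + 4.6)/6 = 4.76667.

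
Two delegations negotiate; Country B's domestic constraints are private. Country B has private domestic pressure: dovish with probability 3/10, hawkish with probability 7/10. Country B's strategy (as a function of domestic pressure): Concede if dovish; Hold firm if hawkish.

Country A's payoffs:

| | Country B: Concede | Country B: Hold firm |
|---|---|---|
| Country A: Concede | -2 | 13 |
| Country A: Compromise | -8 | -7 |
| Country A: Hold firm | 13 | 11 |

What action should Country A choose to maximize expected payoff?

Compute Country A's expected payoff for each action, taking the expectation over Country B's type.
E[Concede] = 3/10·(-2) + 7/10·(13) = 17/2
E[Compromise] = 3/10·(-8) + 7/10·(-7) = -73/10
E[Hold firm] = 3/10·(13) + 7/10·(11) = 58/5
Best response: Hold firm (58/5 is the largest).

Hold firm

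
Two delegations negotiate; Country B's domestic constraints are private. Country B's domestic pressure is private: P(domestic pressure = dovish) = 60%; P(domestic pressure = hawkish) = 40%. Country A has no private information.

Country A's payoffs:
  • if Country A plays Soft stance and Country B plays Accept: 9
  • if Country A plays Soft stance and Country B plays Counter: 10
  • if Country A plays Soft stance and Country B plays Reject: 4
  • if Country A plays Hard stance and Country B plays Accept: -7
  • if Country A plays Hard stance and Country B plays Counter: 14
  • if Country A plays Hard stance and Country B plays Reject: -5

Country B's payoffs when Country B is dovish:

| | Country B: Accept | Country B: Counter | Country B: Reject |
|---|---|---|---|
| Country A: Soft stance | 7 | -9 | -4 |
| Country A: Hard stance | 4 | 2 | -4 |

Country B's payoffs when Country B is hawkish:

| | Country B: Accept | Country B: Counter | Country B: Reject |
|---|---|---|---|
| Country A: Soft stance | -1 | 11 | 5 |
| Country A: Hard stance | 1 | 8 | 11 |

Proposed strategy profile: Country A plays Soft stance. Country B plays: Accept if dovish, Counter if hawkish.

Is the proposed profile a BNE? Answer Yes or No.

Yes

Country A plays Soft stance: E[Soft stance] = 0.6·(9) + 0.4·(10) = 9.4; E[Hard stance] = 1.4. Best-responding. ✓
Country B (domestic pressure dovish), facing Soft stance: Accept gives 7, Counter gives -9, Reject gives -4. Proposed Accept is best. ✓
Country B (domestic pressure hawkish), facing Soft stance: Accept gives -1, Counter gives 11, Reject gives 5. Proposed Counter is best. ✓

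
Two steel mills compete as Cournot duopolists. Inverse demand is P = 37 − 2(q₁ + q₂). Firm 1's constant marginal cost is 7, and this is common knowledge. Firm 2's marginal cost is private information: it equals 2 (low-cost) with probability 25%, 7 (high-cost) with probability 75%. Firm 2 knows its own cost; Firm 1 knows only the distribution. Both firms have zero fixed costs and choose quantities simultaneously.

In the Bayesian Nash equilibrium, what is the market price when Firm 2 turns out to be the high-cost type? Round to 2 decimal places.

17.21

Each type of Firm 2 best-responds to q₁; Firm 1 best-responds to the expected q₂ over Firm 2's types.
Firm 2 with cost c maximizes (37 − 2(q₁+q₂) − c)·q₂, giving q₂(c) = (37 − c − 2q₁)/4.
E[c₂] = 0.25·2 + 0.75·7 = 5.75
Firm 1's FOC against E[q₂] yields q₁ = (37 − 2·7 + E[c₂])/6 = (37 − 14 + 5.75)/6 = 4.79167.
q₂(high-cost) = 5.10417, so P = 37 − 2·(4.79167 + 5.10417) = 17.2083.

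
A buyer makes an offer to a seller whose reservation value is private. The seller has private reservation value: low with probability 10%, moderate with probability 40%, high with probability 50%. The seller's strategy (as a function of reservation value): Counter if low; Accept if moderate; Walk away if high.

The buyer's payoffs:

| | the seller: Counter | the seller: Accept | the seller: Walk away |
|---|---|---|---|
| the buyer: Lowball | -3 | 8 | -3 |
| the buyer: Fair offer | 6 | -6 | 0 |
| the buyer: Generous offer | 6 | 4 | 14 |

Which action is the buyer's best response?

E[Lowball] = 0.1·(-3) + 0.4·(8) + 0.5·(-3) = 1.4
E[Fair offer] = 0.1·(6) + 0.4·(-6) + 0.5·(0) = -1.8
E[Generous offer] = 0.1·(6) + 0.4·(4) + 0.5·(14) = 9.2
Best response: Generous offer (9.2 is the largest).

Generous offer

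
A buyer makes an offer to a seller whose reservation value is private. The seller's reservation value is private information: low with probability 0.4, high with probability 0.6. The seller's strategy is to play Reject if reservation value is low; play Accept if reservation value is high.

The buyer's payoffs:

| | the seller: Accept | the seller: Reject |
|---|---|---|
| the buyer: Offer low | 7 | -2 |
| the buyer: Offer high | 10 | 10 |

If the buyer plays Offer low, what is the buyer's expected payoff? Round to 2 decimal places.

Take the expectation over the seller's reservation value, weighting each type's action by its prior probability.
E[Offer low] = 0.4·(-2) + 0.6·7 = (-0.8) + 4.2 = 3.4

3.40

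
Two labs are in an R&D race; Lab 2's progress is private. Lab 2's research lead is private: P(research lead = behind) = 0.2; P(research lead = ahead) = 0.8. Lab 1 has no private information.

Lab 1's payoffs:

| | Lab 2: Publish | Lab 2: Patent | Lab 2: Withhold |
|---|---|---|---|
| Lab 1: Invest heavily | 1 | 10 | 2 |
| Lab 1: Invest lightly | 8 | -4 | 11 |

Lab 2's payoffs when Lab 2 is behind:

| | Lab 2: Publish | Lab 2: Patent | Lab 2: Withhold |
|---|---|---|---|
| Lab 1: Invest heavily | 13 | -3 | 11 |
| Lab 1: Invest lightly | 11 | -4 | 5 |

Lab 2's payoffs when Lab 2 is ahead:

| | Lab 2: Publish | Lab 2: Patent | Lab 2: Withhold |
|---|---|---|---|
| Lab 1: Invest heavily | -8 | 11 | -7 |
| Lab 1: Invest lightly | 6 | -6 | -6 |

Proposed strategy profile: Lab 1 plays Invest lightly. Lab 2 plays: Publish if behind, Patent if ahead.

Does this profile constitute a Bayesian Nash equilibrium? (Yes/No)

Lab 1 plays Invest lightly: E[Invest lightly] = 0.2·(8) + 0.8·(-4) = -1.6; E[Invest heavily] = 8.2. Not best-responding. ✗
Lab 2 (research lead behind), facing Invest lightly: Publish gives 11, Patent gives -4, Withhold gives 5. Proposed Publish is best. ✓
Lab 2 (research lead ahead), facing Invest lightly: Publish gives 6, Patent gives -6, Withhold gives -6. Proposed Patent is not best — profitable deviation exists. ✗

No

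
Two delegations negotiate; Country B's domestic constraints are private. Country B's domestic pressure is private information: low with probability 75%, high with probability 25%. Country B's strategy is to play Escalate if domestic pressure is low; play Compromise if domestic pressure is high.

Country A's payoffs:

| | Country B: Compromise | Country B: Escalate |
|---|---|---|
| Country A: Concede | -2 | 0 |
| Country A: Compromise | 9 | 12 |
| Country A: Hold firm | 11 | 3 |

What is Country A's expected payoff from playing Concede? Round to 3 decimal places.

E[Concede] = 0.75·0 + 0.25·(-2) = 0 + (-0.5) = -0.5

-0.500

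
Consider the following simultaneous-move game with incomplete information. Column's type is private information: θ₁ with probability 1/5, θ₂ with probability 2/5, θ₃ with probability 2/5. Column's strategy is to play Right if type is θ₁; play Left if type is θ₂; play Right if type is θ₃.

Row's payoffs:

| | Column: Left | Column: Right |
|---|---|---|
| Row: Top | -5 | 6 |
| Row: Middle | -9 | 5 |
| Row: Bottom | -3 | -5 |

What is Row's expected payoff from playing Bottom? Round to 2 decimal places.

Take the expectation over Column's type, weighting each type's action by its prior probability.
E[Bottom] = 1/5·(-5) + 2/5·(-3) + 2/5·(-5) = (-1) + (-6/5) + (-2) = -21/5

-4.20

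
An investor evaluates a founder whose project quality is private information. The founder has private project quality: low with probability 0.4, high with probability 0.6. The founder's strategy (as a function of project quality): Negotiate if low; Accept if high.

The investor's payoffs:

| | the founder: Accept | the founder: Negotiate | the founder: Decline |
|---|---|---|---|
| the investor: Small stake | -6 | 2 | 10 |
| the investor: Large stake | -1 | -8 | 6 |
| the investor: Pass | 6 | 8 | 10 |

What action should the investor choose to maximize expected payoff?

E[Small stake] = 0.4·(2) + 0.6·(-6) = -2.8
E[Large stake] = 0.4·(-8) + 0.6·(-1) = -3.8
E[Pass] = 0.4·(8) + 0.6·(6) = 6.8
Best response: Pass (6.8 is the largest).

Pass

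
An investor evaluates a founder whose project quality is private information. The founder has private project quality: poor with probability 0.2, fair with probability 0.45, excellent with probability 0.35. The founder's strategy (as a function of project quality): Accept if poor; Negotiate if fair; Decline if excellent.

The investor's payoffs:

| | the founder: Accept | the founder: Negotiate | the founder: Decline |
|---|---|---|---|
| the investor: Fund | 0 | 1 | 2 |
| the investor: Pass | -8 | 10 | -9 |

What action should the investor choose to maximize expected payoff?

Compute the investor's expected payoff for each action, taking the expectation over the founder's type.
E[Fund] = 0.2·(0) + 0.45·(1) + 0.35·(2) = 1.15
E[Pass] = 0.2·(-8) + 0.45·(10) + 0.35·(-9) = -0.25
Best response: Fund (1.15 is the largest).

Fund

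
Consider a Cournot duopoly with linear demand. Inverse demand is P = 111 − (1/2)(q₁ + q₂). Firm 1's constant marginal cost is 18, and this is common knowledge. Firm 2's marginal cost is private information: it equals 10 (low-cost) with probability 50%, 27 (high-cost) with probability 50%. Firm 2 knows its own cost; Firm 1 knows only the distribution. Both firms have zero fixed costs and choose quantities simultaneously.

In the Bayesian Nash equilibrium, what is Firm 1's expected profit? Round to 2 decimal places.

Type-c best response for Firm 2: q₂(c) = (111 − c) − q₁/2.
Firm 1 maximizes expected profit; its first-order condition is 111 − q₁ − (1/2)E[q₂] − 18 = 0.
Substituting E[q₂] and solving: E[c₂] = 18.5, so q₁ = (111 − 2·18 + 18.5)/(3/2) = 62.3333.
E[P] = 111 − (1/2)·(q₁ + E[q₂]) = 49.1667; Firm 1's expected profit = (E[P] − 18)·q₁ = (49.1667 − 18)·62.3333 = 1942.72.

1942.72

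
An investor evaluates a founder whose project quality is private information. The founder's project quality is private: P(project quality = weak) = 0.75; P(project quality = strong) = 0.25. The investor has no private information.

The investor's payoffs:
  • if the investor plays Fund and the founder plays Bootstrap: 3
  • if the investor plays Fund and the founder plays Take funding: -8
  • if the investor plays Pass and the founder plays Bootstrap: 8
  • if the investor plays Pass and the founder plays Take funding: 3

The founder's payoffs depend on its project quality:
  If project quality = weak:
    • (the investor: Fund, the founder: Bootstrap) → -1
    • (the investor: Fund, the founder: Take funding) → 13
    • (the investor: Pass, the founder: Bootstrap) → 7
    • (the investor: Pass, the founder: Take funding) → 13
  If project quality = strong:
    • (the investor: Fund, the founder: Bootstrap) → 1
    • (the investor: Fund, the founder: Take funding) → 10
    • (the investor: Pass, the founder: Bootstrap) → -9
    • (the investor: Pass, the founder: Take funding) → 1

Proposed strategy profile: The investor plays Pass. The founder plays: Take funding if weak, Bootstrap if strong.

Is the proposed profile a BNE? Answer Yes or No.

No

A profile is a BNE iff every type of every player is best-responding given beliefs about the other side.
The investor plays Pass: E[Pass] = 0.75·(3) + 0.25·(8) = 4.25; E[Fund] = -5.25. Best-responding. ✓
The founder (project quality weak), facing Pass: Bootstrap gives 7, Take funding gives 13. Proposed Take funding is best. ✓
The founder (project quality strong), facing Pass: Bootstrap gives -9, Take funding gives 1. Proposed Bootstrap is not best — profitable deviation exists. ✗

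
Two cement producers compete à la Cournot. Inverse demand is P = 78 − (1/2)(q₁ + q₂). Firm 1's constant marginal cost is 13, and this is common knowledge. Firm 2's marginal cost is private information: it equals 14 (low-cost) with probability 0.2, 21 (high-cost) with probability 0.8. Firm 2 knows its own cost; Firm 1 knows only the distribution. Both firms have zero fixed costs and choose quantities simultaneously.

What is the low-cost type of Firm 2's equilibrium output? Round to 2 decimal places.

40.13

Firm 2 with cost c maximizes (78 − (1/2)(q₁+q₂) − c)·q₂, giving q₂(c) = (78 − c − (1/2)q₁).
E[c₂] = 0.2·14 + 0.8·21 = 19.6
Firm 1's FOC against E[q₂] yields q₁ = (78 − 2·13 + E[c₂])/(3/2) = (78 − 26 + 19.6)/(3/2) = 47.7333.
q₂(low-cost) = (78 − 14 − (1/2)·47.7333) = 40.1333.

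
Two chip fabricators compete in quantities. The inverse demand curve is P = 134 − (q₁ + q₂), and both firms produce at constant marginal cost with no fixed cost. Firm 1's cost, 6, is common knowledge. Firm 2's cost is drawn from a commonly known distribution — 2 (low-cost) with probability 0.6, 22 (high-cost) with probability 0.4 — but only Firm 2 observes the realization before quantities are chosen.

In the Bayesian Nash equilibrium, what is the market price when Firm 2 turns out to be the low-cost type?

46

Type-c best response for Firm 2: q₂(c) = (134 − c)/2 − q₁/2.
Firm 1 maximizes expected profit; its first-order condition is 134 − 2q₁ − E[q₂] − 6 = 0.
Substituting E[q₂] and solving: E[c₂] = 10, so q₁ = (134 − 2·6 + 10)/3 = 44.
q₂(low-cost) = 44, so P = 134 − (44 + 44) = 46.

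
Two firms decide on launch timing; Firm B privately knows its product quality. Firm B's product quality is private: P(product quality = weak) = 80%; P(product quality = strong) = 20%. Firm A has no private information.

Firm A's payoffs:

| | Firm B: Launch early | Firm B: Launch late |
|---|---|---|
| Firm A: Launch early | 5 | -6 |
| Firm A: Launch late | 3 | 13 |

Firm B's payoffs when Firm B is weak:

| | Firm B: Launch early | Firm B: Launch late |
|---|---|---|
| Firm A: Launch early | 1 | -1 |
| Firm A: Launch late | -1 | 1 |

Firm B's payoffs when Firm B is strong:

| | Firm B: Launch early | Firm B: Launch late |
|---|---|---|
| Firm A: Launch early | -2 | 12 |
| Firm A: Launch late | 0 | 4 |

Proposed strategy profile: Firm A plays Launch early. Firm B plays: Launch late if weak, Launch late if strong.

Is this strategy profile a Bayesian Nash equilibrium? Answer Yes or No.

No

Firm A plays Launch early: E[Launch early] = 0.8·(-6) + 0.2·(-6) = -6; E[Launch late] = 13. Not best-responding. ✗
Firm B (product quality weak), facing Launch early: Launch early gives 1, Launch late gives -1. Proposed Launch late is not best — profitable deviation exists. ✗
Firm B (product quality strong), facing Launch early: Launch early gives -2, Launch late gives 12. Proposed Launch late is best. ✓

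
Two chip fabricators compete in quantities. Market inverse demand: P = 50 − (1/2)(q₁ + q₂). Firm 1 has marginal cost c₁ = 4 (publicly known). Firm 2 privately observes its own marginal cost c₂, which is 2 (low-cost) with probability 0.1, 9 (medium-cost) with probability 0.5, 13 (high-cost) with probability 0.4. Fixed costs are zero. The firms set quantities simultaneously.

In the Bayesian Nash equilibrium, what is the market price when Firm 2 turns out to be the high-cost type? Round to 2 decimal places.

Type-c best response for Firm 2: q₂(c) = (50 − c) − q₁/2.
Firm 1 maximizes expected profit; its first-order condition is 50 − q₁ − (1/2)E[q₂] − 4 = 0.
Substituting E[q₂] and solving: E[c₂] = 9.9, so q₁ = (50 − 2·4 + 9.9)/(3/2) = 34.6.
q₂(high-cost) = 19.7, so P = 50 − (1/2)·(34.6 + 19.7) = 22.85.

22.85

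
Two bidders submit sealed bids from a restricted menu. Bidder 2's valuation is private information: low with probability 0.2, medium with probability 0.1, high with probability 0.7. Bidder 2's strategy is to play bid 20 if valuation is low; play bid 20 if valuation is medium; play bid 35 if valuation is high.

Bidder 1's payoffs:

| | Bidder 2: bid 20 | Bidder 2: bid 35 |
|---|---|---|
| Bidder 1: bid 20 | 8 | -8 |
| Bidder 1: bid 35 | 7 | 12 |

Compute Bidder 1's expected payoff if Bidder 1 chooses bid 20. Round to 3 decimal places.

-3.200

E[bid 20] = 0.2·8 + 0.1·8 + 0.7·(-8) = 1.6 + 0.8 + (-5.6) = -3.2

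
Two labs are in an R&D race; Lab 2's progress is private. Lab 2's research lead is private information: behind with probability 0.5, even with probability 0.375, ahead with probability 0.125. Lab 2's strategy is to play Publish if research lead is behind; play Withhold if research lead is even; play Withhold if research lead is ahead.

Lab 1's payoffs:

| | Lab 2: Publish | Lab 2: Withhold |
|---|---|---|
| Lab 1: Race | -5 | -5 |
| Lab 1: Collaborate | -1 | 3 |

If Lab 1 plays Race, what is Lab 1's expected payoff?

-5

Take the expectation over Lab 2's research lead, weighting each type's action by its prior probability.
E[Race] = 0.5·(-5) + 0.375·(-5) + 0.125·(-5) = (-2.5) + (-1.875) + (-0.625) = -5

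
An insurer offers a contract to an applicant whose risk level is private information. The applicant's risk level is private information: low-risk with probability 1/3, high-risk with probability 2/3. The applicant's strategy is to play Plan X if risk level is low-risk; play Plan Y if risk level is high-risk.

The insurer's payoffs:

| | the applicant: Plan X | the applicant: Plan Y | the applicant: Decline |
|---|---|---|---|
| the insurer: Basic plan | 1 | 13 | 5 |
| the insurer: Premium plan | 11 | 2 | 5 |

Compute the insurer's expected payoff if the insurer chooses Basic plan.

9

E[Basic plan] = 1/3·1 + 2/3·13 = 1/3 + 26/3 = 9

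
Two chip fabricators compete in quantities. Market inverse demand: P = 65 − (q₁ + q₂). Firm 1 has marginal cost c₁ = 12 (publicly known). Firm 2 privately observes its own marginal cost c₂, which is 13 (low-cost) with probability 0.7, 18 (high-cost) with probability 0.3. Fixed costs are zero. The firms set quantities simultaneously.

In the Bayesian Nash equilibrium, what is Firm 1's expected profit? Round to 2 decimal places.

Type-c best response for Firm 2: q₂(c) = (65 − c)/2 − q₁/2.
Firm 1 maximizes expected profit; its first-order condition is 65 − 2q₁ − E[q₂] − 12 = 0.
Substituting E[q₂] and solving: E[c₂] = 14.5, so q₁ = (65 − 2·12 + 14.5)/3 = 18.5.
E[P] = 65 − (q₁ + E[q₂]) = 30.5; Firm 1's expected profit = (E[P] − 12)·q₁ = (30.5 − 12)·18.5 = 342.25.

342.25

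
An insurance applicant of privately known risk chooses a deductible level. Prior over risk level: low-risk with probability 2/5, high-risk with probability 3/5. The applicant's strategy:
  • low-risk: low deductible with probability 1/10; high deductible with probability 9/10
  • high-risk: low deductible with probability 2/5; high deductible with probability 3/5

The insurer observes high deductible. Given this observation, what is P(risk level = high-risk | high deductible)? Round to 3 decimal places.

0.500

P(high deductible) = (2/5)·(9/10) + (3/5)·(3/5) = 18/25
P(high-risk | high deductible) = ((3/5)·(3/5)) / (18/25) = (9/25) / (18/25) = 1/2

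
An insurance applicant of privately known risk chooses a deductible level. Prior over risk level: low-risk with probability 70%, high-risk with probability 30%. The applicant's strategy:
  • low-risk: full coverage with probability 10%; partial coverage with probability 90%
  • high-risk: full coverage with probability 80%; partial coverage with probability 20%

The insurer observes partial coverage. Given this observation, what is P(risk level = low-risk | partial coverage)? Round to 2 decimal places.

0.91

P(partial coverage) = 0.7·0.9 + 0.3·0.2 = 0.69
P(low-risk | partial coverage) = (0.7·0.9) / 0.69 = 0.63 / 0.69 = 0.913043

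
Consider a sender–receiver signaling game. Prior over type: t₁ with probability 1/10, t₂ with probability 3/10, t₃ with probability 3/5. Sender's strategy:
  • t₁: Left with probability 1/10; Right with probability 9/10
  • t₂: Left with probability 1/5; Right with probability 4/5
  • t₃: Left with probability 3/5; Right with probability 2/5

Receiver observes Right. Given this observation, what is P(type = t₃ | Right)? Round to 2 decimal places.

0.42

P(Right) = (1/10)·(9/10) + (3/10)·(4/5) + (3/5)·(2/5) = 57/100
P(t₃ | Right) = ((3/5)·(2/5)) / (57/100) = (6/25) / (57/100) = 8/19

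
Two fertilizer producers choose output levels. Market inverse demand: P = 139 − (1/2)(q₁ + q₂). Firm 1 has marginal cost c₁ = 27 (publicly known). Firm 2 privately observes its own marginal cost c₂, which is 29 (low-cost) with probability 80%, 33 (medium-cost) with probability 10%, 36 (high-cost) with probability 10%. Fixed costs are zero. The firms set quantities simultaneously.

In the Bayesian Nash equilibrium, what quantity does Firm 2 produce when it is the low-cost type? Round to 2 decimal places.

71.63

Each type of Firm 2 best-responds to q₁; Firm 1 best-responds to the expected q₂ over Firm 2's types.
Firm 2 with cost c maximizes (139 − (1/2)(q₁+q₂) − c)·q₂, giving q₂(c) = (139 − c − (1/2)q₁).
E[c₂] = 0.8·29 + 0.1·33 + 0.1·36 = 30.1
Firm 1's FOC against E[q₂] yields q₁ = (139 − 2·27 + E[c₂])/(3/2) = (139 − 54 + 30.1)/(3/2) = 76.7333.
q₂(low-cost) = (139 − 29 − (1/2)·76.7333) = 71.6333.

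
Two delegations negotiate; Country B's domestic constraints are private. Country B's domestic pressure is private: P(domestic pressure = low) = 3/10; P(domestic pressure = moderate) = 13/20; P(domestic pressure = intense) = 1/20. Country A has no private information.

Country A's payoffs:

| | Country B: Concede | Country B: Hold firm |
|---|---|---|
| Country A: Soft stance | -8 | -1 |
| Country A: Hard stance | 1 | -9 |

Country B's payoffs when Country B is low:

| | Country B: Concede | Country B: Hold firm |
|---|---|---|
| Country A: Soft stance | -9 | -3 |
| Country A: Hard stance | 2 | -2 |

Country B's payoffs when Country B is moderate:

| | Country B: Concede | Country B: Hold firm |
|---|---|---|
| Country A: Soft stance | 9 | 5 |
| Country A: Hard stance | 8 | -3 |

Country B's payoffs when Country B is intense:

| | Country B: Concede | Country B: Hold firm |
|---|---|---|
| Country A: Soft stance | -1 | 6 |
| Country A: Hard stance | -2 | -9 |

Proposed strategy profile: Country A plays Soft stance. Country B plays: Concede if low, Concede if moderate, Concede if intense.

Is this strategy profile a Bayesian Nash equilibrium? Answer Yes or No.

A profile is a BNE iff every type of every player is best-responding given beliefs about the other side.
Country A plays Soft stance: E[Soft stance] = 3/10·(-8) + 13/20·(-8) + 1/20·(-8) = -8; E[Hard stance] = 1. Not best-responding. ✗
Country B (domestic pressure low), facing Soft stance: Concede gives -9, Hold firm gives -3. Proposed Concede is not best — profitable deviation exists. ✗
Country B (domestic pressure moderate), facing Soft stance: Concede gives 9, Hold firm gives 5. Proposed Concede is best. ✓
Country B (domestic pressure intense), facing Soft stance: Concede gives -1, Hold firm gives 6. Proposed Concede is not best — profitable deviation exists. ✗

No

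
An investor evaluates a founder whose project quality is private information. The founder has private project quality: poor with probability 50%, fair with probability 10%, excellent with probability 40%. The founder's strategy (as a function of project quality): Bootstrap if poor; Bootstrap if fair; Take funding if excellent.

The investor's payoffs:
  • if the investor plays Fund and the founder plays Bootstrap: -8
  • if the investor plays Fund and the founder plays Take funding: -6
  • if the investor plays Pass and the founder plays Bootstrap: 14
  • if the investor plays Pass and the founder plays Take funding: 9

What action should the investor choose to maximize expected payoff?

Compute the investor's expected payoff for each action, taking the expectation over the founder's type.
E[Fund] = 0.5·(-8) + 0.1·(-8) + 0.4·(-6) = -7.2
E[Pass] = 0.5·(14) + 0.1·(14) + 0.4·(9) = 12
Best response: Pass (12 is the largest).

Pass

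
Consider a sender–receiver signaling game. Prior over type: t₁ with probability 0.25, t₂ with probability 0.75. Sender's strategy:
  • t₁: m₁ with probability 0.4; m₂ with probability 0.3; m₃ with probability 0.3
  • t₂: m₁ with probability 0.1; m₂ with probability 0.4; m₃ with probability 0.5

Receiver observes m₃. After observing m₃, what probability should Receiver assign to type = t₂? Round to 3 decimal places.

0.833

P(m₃) = 0.25·0.3 + 0.75·0.5 = 0.45
P(t₂ | m₃) = (0.75·0.5) / 0.45 = 0.375 / 0.45 = 0.833333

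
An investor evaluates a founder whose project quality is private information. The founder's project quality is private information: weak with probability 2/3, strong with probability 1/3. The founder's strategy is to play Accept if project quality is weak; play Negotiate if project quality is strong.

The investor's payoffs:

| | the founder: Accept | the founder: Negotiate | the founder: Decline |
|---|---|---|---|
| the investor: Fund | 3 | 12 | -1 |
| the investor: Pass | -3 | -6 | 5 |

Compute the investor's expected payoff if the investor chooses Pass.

-4

E[Pass] = 2/3·(-3) + 1/3·(-6) = (-2) + (-2) = -4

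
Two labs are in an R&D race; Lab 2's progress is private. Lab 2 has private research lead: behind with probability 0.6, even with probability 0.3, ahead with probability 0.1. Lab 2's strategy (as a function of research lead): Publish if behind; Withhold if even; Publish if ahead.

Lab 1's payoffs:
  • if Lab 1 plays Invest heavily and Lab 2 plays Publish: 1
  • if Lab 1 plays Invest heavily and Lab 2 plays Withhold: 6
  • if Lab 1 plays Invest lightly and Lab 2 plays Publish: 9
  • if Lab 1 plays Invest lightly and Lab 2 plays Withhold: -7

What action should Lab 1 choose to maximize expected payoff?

E[Invest heavily] = 0.6·(1) + 0.3·(6) + 0.1·(1) = 2.5
E[Invest lightly] = 0.6·(9) + 0.3·(-7) + 0.1·(9) = 4.2
Best response: Invest lightly (4.2 is the largest).

Invest lightly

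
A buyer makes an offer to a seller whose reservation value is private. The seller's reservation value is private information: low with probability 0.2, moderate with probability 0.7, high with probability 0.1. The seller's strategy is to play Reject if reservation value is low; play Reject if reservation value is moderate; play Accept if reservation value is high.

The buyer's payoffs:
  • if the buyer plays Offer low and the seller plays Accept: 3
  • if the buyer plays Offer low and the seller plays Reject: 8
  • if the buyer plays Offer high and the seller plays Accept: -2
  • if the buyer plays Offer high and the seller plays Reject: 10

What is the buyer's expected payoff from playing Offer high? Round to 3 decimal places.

8.800

E[Offer high] = 0.2·10 + 0.7·10 + 0.1·(-2) = 2 + 7 + (-0.2) = 8.8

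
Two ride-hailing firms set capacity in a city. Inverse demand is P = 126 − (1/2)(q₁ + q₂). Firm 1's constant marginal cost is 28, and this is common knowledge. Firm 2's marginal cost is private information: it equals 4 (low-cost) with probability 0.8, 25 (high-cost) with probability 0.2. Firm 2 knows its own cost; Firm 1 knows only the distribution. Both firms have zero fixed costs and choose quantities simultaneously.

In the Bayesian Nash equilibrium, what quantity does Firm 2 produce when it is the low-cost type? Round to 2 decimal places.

Type-c best response for Firm 2: q₂(c) = (126 − c) − q₁/2.
Firm 1 maximizes expected profit; its first-order condition is 126 − q₁ − (1/2)E[q₂] − 28 = 0.
Substituting E[q₂] and solving: E[c₂] = 8.2, so q₁ = (126 − 2·28 + 8.2)/(3/2) = 52.1333.
q₂(low-cost) = (126 − 4 − (1/2)·52.1333) = 95.9333.

95.93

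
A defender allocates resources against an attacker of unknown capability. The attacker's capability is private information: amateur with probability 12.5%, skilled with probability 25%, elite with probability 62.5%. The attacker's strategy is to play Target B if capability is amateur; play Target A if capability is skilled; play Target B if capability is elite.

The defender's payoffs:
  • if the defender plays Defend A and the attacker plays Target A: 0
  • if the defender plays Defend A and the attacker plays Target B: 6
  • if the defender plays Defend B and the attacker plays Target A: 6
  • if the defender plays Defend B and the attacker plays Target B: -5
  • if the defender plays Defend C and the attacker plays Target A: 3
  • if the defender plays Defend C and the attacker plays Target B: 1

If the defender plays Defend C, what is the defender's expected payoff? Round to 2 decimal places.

E[Defend C] = 0.125·1 + 0.25·3 + 0.625·1 = 0.125 + 0.75 + 0.625 = 1.5

1.50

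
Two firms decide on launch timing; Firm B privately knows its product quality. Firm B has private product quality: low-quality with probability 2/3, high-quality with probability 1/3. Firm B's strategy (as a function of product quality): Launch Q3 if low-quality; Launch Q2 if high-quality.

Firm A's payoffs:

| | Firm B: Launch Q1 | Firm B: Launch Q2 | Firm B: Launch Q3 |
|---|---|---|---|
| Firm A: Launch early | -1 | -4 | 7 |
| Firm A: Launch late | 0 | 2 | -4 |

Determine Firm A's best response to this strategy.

E[Launch early] = 2/3·(7) + 1/3·(-4) = 10/3
E[Launch late] = 2/3·(-4) + 1/3·(2) = -2
Best response: Launch early (10/3 is the largest).

Launch early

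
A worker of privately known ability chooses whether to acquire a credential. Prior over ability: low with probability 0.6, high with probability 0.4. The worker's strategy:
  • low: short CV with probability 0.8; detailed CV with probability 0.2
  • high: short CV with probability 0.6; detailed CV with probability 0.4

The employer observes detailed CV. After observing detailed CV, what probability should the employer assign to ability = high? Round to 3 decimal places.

0.571

P(detailed CV) = 0.6·0.2 + 0.4·0.4 = 0.28
P(high | detailed CV) = (0.4·0.4) / 0.28 = 0.16 / 0.28 = 0.571429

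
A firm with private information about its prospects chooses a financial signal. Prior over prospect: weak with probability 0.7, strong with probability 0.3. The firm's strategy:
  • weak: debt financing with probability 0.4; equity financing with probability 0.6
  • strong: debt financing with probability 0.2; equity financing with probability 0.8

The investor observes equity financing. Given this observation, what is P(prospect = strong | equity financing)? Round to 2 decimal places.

0.36

P(equity financing) = 0.7·0.6 + 0.3·0.8 = 0.66
P(strong | equity financing) = (0.3·0.8) / 0.66 = 0.24 / 0.66 = 0.363636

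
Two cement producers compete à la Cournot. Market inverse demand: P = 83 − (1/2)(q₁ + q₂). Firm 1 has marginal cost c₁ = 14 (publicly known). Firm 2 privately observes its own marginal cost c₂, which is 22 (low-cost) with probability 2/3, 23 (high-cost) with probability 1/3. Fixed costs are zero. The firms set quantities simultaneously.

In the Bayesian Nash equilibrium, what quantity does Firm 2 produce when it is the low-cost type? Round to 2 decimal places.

Each type of Firm 2 best-responds to q₁; Firm 1 best-responds to the expected q₂ over Firm 2's types.
Firm 2 with cost c maximizes (83 − (1/2)(q₁+q₂) − c)·q₂, giving q₂(c) = (83 − c − (1/2)q₁).
E[c₂] = 2/3·22 + 1/3·23 = 22.3333
Firm 1's FOC against E[q₂] yields q₁ = (83 − 2·14 + E[c₂])/(3/2) = (83 − 28 + 22.3333)/(3/2) = 51.5556.
q₂(low-cost) = (83 − 22 − (1/2)·51.5556) = 35.2222.

35.22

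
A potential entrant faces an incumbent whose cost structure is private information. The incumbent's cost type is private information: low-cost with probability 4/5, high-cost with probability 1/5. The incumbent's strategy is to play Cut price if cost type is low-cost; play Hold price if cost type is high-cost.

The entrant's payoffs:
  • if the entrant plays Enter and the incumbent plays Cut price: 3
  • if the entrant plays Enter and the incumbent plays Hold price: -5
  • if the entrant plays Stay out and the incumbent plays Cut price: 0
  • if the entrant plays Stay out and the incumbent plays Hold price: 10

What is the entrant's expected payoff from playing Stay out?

2

E[Stay out] = 4/5·0 + 1/5·10 = 0 + 2 = 2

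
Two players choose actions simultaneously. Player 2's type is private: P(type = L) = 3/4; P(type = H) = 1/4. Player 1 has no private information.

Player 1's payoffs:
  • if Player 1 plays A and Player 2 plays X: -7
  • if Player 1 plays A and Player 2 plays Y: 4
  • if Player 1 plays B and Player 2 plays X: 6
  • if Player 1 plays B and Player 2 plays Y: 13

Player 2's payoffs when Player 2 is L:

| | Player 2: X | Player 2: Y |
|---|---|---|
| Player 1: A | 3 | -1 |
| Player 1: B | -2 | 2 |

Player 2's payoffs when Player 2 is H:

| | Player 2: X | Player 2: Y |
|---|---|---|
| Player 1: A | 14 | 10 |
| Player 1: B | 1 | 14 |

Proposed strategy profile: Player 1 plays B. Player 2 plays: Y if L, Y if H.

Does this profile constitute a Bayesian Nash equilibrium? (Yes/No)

Yes

Player 1 plays B: E[B] = 3/4·(13) + 1/4·(13) = 13; E[A] = 4. Best-responding. ✓
Player 2 (type L), facing B: X gives -2, Y gives 2. Proposed Y is best. ✓
Player 2 (type H), facing B: X gives 1, Y gives 14. Proposed Y is best. ✓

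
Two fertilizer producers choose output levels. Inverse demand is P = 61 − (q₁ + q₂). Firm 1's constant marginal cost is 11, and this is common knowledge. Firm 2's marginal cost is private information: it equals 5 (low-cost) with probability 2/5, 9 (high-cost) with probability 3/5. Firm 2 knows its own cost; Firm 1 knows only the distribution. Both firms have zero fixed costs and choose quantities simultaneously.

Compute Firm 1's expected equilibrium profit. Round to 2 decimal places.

Type-c best response for Firm 2: q₂(c) = (61 − c)/2 − q₁/2.
Firm 1 maximizes expected profit; its first-order condition is 61 − 2q₁ − E[q₂] − 11 = 0.
Substituting E[q₂] and solving: E[c₂] = 7.4, so q₁ = (61 − 2·11 + 7.4)/3 = 15.4667.
E[P] = 61 − (q₁ + E[q₂]) = 26.4667; Firm 1's expected profit = (E[P] − 11)·q₁ = (26.4667 − 11)·15.4667 = 239.218.

239.22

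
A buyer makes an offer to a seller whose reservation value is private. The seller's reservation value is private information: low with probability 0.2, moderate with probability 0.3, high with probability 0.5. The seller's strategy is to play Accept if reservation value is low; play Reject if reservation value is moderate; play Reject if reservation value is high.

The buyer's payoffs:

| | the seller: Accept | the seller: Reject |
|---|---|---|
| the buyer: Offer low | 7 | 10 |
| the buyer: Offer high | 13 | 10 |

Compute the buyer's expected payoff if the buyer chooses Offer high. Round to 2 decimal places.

E[Offer high] = 0.2·13 + 0.3·10 + 0.5·10 = 2.6 + 3 + 5 = 10.6

10.60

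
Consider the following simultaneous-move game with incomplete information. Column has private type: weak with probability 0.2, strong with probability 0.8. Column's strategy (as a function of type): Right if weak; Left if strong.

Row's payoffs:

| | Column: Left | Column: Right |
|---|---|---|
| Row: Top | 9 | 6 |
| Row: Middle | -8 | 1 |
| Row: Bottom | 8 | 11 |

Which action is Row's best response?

Bottom

Compute Row's expected payoff for each action, taking the expectation over Column's type.
E[Top] = 0.2·(6) + 0.8·(9) = 8.4
E[Middle] = 0.2·(1) + 0.8·(-8) = -6.2
E[Bottom] = 0.2·(11) + 0.8·(8) = 8.6
Best response: Bottom (8.6 is the largest).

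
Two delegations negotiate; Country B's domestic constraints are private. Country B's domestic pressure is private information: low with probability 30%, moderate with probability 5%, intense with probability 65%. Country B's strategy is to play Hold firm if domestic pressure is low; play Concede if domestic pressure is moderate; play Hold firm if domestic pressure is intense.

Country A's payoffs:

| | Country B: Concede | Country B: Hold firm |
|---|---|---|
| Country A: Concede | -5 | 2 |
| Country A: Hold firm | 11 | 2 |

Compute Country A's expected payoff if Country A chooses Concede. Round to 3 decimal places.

1.650

E[Concede] = 0.3·2 + 0.05·(-5) + 0.65·2 = 0.6 + (-0.25) + 1.3 = 1.65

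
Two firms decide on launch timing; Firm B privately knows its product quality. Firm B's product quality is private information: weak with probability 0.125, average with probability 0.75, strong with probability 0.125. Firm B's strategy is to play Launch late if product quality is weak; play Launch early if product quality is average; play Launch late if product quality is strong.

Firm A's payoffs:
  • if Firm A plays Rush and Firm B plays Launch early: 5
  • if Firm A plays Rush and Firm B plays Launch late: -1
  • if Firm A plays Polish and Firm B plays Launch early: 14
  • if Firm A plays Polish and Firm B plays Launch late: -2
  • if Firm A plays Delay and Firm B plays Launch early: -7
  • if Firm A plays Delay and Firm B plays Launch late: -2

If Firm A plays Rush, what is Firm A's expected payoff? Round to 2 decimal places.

3.50

Take the expectation over Firm B's product quality, weighting each type's action by its prior probability.
E[Rush] = 0.125·(-1) + 0.75·5 + 0.125·(-1) = (-0.125) + 3.75 + (-0.125) = 3.5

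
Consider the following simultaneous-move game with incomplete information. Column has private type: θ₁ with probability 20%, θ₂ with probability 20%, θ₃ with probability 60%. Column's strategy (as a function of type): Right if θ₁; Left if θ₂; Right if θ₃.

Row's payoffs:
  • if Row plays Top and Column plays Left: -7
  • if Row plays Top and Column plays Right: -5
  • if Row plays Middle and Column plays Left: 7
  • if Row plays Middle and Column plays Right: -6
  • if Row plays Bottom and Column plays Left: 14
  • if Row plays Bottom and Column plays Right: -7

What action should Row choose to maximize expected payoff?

Compute Row's expected payoff for each action, taking the expectation over Column's type.
E[Top] = 0.2·(-5) + 0.2·(-7) + 0.6·(-5) = -5.4
E[Middle] = 0.2·(-6) + 0.2·(7) + 0.6·(-6) = -3.4
E[Bottom] = 0.2·(-7) + 0.2·(14) + 0.6·(-7) = -2.8
Best response: Bottom (-2.8 is the largest).

Bottom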